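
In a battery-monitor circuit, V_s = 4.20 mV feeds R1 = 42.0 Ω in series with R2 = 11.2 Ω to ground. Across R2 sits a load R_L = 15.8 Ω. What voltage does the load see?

V_out ≈ 0.567 mV

First combine the lower leg with the load: R2 ‖ R_L = 6.554 Ω.
Now apply the divider: V_out = 4.20 × 0.1350 = 0.5669 mV.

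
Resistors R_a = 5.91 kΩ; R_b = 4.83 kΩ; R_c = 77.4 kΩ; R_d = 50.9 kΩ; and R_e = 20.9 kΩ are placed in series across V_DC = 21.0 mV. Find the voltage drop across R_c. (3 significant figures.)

V ≈ 10.2 mV

Series total: ΣR = 5.91 + 4.83 + 77.4 + 50.9 + 20.9 = 159.9 kΩ.
V = V_DC · R/ΣR = 21.0 × 0.4839 = 10.16 mV.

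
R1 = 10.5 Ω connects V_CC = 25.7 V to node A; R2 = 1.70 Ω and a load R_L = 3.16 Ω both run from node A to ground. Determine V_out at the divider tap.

V_out ≈ 2.45 V

The load sits in parallel with R2, giving an effective lower resistance R2' = R2·R_L/(R2+R_L) = 1.105 Ω.
Then V_out = V_CC · R2'/(R1 + R2') = 25.7 × 1.105/11.61 = 2.448 V.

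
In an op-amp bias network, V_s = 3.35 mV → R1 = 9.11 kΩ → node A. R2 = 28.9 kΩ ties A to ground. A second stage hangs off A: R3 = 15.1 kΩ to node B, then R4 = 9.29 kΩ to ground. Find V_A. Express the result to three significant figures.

Looking into the second stage from A: R3 + R4 = 24.39 kΩ appears in parallel with R2.
Effective lower resistance at A: R2 ‖ 24.39 = 13.23 kΩ.
V_A = 3.35 × 13.23/(9.11 + 13.23) = 1.984 mV.

V_A ≈ 1.98 mV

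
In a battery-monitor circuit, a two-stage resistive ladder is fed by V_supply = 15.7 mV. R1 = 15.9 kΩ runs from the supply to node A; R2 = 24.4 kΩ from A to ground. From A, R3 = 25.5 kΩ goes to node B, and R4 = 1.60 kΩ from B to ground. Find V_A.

V_A ≈ 7.01 mV

Node A sees R2 in parallel with the series input of stage 2, R3 + R4 = 27.10 kΩ.
Effective lower resistance at A: R2 ‖ 27.10 = 12.84 kΩ.
V_A = 15.7 × 12.84/(15.9 + 12.84) = 7.014 mV.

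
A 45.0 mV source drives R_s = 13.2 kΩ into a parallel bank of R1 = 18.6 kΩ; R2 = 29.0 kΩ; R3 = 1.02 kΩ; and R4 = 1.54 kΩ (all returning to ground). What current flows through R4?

Combine the parallel branches: R_p = (1/18.6 + 1/29.0 + 1/1.02 + 1/1.54)⁻¹ = 0.5821 kΩ.
Node voltage V_A = V_s · R_p/(R_s + R_p) = 45.0 × 0.04223 = 1.901 mV.
I(R4) = V_A / R4 = 1.901/1.54 = 1.234 µA.
(Check via current divider: I_total = 3.265 µA; share G_k/ΣG = 0.3780 → same result.)

I ≈ 1.23 µA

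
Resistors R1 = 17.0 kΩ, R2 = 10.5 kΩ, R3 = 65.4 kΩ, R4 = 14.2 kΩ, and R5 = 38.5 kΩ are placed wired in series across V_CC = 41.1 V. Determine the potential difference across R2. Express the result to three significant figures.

V ≈ 2.96 V

Total series resistance ΣR = 17.0 + 10.5 + 65.4 + 14.2 + 38.5 = 145.6 kΩ.
Voltage divider: V = V_CC · (10.50 / 145.6) = 41.1 × 0.07212 = 2.964 V.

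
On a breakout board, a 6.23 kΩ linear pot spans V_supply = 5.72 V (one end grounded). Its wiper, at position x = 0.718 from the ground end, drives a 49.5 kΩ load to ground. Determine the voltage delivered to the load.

Split the track: R_lower = x·R_p = 4.473 kΩ, R_upper = (1−x)·R_p = 1.757 kΩ.
Lower segment in parallel with the load: 4.473 ‖ 49.5 = 4.102 kΩ.
Loaded-divider output: V_out = 5.72 × 0.7002 = 4.005 V.

V_out ≈ 4.00 V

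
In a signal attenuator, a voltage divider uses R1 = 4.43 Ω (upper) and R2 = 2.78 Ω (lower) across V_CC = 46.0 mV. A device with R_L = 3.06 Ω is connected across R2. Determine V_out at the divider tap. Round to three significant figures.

R2 ‖ R_L = (2.78 × 3.06)/(2.78 + 3.06) = 1.457 Ω.
Then V_out = V_CC · R2'/(R1 + R2') = 46.0 × 1.457/5.887 = 11.38 mV.

V_out ≈ 11.4 mV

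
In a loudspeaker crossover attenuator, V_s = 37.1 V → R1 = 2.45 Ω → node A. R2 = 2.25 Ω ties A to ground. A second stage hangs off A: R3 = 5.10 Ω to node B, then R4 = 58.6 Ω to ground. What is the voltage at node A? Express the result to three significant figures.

V_A ≈ 17.4 V

Node A sees R2 in parallel with the series input of stage 2, R3 + R4 = 63.70 Ω.
Effective lower resistance at A: R2 ‖ 63.70 = 2.173 Ω.
So V_A = 37.1 × 0.4701 = 17.44 V.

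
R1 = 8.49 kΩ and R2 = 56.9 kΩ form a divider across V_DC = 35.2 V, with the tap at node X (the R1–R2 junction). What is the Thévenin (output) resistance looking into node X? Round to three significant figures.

Zeroing V_DC shorts the top of R1 to ground, so R_th = R1 ‖ R2 = 7.388 kΩ.

R_th ≈ 7.39 kΩ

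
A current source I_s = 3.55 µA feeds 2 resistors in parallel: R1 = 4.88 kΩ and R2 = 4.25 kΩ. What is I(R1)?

For two parallel branches, I_k = I_s · (other R)/(sum of R).
So I = 3.55 × 4.25/9.130 = 1.653 µA.

I ≈ 1.65 µA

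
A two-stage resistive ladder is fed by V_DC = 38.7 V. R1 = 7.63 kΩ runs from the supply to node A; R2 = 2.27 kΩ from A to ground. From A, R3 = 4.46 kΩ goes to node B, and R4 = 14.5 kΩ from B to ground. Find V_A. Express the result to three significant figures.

Looking into the second stage from A: R3 + R4 = 18.96 kΩ appears in parallel with R2.
Effective lower resistance at A: R2 ‖ 18.96 = 2.027 kΩ.
So V_A = 38.7 × 0.2099 = 8.124 V.

V_A ≈ 8.12 V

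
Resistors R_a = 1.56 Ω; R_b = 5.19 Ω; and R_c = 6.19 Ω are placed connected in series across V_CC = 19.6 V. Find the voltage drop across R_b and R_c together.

V ≈ 17.2 V

Series total: ΣR = 1.56 + 5.19 + 6.19 = 12.94 Ω.
R_{R_b..R_c} = 5.19 + 6.19 = 11.38 Ω.
Voltage divider: V = V_CC · (11.38 / 12.94) = 19.6 × 0.8794 = 17.24 V.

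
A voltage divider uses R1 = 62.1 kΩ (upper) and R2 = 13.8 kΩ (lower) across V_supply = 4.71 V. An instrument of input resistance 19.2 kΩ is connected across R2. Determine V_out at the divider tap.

V_out ≈ 0.539 V

R2 ‖ R_L = (13.8 × 19.2)/(13.8 + 19.2) = 8.029 kΩ.
Then V_out = V_supply · R2'/(R1 + R2') = 4.71 × 8.029/70.13 = 0.5392 V.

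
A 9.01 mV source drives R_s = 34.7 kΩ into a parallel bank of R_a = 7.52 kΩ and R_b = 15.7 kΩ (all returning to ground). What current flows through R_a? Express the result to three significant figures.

I ≈ 0.153 µA

Parallel bank: R_p = 1/(1/7.52 + 1/15.7) = 5.085 kΩ.
Node voltage V_A = V_supply · R_p/(R_s + R_p) = 9.01 × 0.1278 = 1.152 mV.
Branch current I = V_A/R_a = 1.152/7.52 = 0.1531 µA.
(Check via current divider: I_total = 0.2265 µA; share G_k/ΣG = 0.6761 → same result.)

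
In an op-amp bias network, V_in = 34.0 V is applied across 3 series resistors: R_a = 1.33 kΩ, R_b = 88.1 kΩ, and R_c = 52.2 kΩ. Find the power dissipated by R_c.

Series current I = V_in/ΣR = 34.0/141.6 = 0.2401 mA.
P(R_c) = I²·R_c = (0.2401)² × 52.2 = 3.008 mW.

P ≈ 3.01 mW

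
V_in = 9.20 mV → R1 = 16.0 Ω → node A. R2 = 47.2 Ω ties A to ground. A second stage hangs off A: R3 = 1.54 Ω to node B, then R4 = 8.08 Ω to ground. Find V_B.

Node A sees R2 in parallel with the series input of stage 2, R3 + R4 = 9.620 Ω.
R2 ‖ (R3+R4) = 7.991 Ω.
So V_A = 9.20 × 0.3331 = 3.064 mV.
Then the unloaded second divider: V_B = V_A × R4/(R3+R4) = 3.064 × 0.8399 = 2.574 mV.

V_B ≈ 2.57 mV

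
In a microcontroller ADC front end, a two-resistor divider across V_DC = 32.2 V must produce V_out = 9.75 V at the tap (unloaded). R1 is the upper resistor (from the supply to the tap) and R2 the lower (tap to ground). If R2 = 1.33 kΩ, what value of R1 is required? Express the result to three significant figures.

Required fraction k = V_out/V_DC = 0.3028.
So R1 = R2 · (V_DC/V_out − 1) = 1.33 × (32.2/9.75 − 1) = 1.33 × 2.303 = 3.062 kΩ.

R1 ≈ 3.06 kΩ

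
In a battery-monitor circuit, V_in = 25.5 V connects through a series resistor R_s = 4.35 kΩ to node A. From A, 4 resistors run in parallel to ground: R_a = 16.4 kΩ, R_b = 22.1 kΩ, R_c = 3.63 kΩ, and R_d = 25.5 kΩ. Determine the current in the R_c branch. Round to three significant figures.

Combine the parallel branches: R_p = (1/16.4 + 1/22.1 + 1/3.63 + 1/25.5)⁻¹ = 2.376 kΩ.
V_A = 25.5 × 2.376/6.726 = 9.007 V.
I(R_c) = V_A / R_c = 9.007/3.63 = 2.481 mA.
(Check via current divider: I_total = 3.791 mA; share G_k/ΣG = 0.6545 → same result.)

I ≈ 2.48 mA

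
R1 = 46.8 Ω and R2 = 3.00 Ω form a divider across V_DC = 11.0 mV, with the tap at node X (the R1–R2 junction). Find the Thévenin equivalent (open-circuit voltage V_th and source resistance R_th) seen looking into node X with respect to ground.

V_th ≈ 0.663 mV, R_th ≈ 2.82 Ω

V_th is the unloaded tap voltage: V_DC · R2/(R1+R2) = 11.0 × 0.06024 = 0.6627 mV.
With V_DC suppressed (replaced by a short), R_th = R1 ‖ R2 = (46.80 × 3.00)/(46.80 + 3.00) = 2.819 Ω.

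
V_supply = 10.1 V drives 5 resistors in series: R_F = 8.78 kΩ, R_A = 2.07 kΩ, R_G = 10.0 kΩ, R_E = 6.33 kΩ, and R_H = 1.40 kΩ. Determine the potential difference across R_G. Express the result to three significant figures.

Series total: ΣR = 8.78 + 2.07 + 10.0 + 6.33 + 1.40 = 28.58 kΩ.
Voltage divider: V = V_supply · (10.00 / 28.58) = 10.1 × 0.3499 = 3.534 V.

V ≈ 3.53 V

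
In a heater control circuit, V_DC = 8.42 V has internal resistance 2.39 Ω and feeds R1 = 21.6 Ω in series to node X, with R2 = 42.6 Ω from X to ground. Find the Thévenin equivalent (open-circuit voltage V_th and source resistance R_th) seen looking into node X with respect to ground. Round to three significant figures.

V_th ≈ 5.39 V, R_th ≈ 15.3 Ω

R1' = 2.39 + 21.6 = 23.99 Ω (source resistance + R1).
With X open, the divider is unloaded: V_th = 8.42 × 42.6/66.59 = 5.387 V.
Looking into X with the source shorted: R_th = R1'·R2/(R1'+R2) = 23.99 × 42.6/66.59 = 15.35 Ω.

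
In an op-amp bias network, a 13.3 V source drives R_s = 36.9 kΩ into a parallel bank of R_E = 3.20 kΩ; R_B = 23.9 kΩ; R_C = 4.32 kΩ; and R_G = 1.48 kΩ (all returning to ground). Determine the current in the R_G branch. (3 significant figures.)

Equivalent of the parallel group: R_p = 0.7927 kΩ.
Node voltage V_A = V_CC · R_p/(R_s + R_p) = 13.3 × 0.02103 = 0.2797 V.
I(R_G) = V_A / R_G = 0.2797/1.48 = 0.1890 mA.

I ≈ 0.189 mA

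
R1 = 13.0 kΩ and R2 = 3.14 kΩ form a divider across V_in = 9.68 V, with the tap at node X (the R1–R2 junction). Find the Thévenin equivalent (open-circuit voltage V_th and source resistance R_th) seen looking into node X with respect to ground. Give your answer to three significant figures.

Open-circuit (no load on X): V_th = V_in · R2/(R1 + R2) = 9.68 × 3.14/(13.00 + 3.14) = 1.883 V.
With V_in suppressed (replaced by a short), R_th = R1 ‖ R2 = (13.00 × 3.14)/(13.00 + 3.14) = 2.529 kΩ.

V_th ≈ 1.88 V, R_th ≈ 2.53 kΩ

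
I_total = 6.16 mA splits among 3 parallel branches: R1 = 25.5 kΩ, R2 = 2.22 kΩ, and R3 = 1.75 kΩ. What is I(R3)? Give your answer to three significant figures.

I ≈ 3.32 mA

Total conductance ΣG = 1/25.5 + 1/2.22 + 1/1.75 = 1.061 (units of 1/kΩ).
By the current-divider rule, I = I_total · G_k/ΣG = 6.16 × 0.5385 = 3.317 mA.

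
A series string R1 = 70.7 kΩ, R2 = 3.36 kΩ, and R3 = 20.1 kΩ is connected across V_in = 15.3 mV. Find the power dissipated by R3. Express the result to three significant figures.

P ≈ 0.531 nW

Series current I = V_in/ΣR = 15.3/94.16 = 0.1625 µA.
P = I²R = 0.02640 × 20.1 = 0.5307 nW.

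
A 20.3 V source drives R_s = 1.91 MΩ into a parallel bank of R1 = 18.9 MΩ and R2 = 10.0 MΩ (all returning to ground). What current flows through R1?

I ≈ 0.831 µA

Combine the parallel branches: R_p = (1/18.9 + 1/10.0)⁻¹ = 6.540 MΩ.
Node voltage V_A = V_supply · R_p/(R_s + R_p) = 20.3 × 0.7740 = 15.71 V.
I(R1) = V_A / R1 = 15.71/18.9 = 0.8313 µA.
(Check via current divider: I_total = 2.402 µA; share G_k/ΣG = 0.3460 → same result.)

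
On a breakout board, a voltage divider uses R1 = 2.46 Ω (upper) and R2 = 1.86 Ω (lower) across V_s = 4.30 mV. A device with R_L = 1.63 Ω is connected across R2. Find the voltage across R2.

V_out ≈ 1.12 mV

First combine the lower leg with the load: R2 ‖ R_L = 0.8687 Ω.
Then V_out = V_s · R2'/(R1 + R2') = 4.30 × 0.8687/3.329 = 1.122 mV.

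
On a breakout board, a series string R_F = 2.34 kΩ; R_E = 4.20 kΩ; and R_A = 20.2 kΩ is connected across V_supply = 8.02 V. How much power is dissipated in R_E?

ΣR = 26.74 kΩ → I = 8.02/26.74 = 0.2999 mA.
P = I²R = 0.08996 × 4.20 = 0.3778 mW.

P ≈ 0.378 mW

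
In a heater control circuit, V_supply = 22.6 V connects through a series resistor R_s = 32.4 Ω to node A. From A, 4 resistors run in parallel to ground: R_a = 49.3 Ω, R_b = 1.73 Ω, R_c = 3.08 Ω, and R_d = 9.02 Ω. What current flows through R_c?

I ≈ 0.213 A

Parallel bank: R_p = 1/(1/49.3 + 1/1.73 + 1/3.08 + 1/9.02) = 0.9673 Ω.
V_A by voltage divider: V_A = 22.6 × 0.9673/(32.4 + 0.9673) = 0.6551 V.
Branch current I = V_A/R_c = 0.6551/3.08 = 0.2127 A.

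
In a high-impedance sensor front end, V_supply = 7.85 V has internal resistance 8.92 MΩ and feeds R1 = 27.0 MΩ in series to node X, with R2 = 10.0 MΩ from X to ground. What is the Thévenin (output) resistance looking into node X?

R1' = 8.92 + 27.0 = 35.92 MΩ (source resistance + R1).
With V_supply suppressed (replaced by a short), R_th = R1' ‖ R2 = (35.92 × 10.0)/(35.92 + 10.0) = 7.822 MΩ.

R_th ≈ 7.82 MΩ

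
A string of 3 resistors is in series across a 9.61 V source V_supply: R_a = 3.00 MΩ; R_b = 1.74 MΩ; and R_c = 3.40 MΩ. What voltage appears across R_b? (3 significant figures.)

V ≈ 2.05 V

ΣR = 3.00 + 1.74 + 3.40 = 8.140 MΩ.
By the voltage-divider rule, V = 9.61 × 1.740/8.140 = 2.054 V.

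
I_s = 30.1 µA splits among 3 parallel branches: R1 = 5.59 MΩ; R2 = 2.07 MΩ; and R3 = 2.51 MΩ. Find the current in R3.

I ≈ 11.3 µA

Total conductance ΣG = 1/5.59 + 1/2.07 + 1/2.51 = 1.060 (units of 1/MΩ).
R3 takes the fraction G_k/ΣG = 0.3984/1.060 = 0.3757, so I = 30.1 × 0.3757 = 11.31 µA.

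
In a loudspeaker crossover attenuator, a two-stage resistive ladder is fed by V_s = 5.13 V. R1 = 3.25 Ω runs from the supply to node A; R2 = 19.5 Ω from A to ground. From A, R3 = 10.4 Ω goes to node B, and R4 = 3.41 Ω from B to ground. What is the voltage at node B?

Node A sees R2 in parallel with the series input of stage 2, R3 + R4 = 13.81 Ω.
R2 ‖ (R3+R4) = 8.085 Ω.
So V_A = 5.13 × 0.7133 = 3.659 V.
V_B = V_A × 0.2469 = 0.9035 V.

V_B ≈ 0.904 V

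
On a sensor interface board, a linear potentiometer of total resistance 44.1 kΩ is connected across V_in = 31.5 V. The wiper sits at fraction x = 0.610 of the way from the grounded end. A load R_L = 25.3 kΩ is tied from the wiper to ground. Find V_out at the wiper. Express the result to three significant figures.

Split the track: R_lower = x·R_p = 26.90 kΩ, R_upper = (1−x)·R_p = 17.20 kΩ.
Lower segment in parallel with the load: 26.90 ‖ 25.3 = 13.04 kΩ.
Then V_out = V_in · 13.04/(17.20 + 13.04) = 13.58 V.

V_out ≈ 13.6 V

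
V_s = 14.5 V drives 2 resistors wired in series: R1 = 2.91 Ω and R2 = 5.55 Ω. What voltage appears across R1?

V ≈ 4.99 V

Series total: ΣR = 2.91 + 5.55 = 8.460 Ω.
V = V_s · R/ΣR = 14.5 × 0.3440 = 4.988 V.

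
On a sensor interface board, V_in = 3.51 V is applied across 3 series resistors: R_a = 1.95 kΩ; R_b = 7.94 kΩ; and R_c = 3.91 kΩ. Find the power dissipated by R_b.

ΣR = 13.80 kΩ → I = 3.51/13.80 = 0.2543 mA.
V(R_b) = I·R = 2.020 V; P = V·I = 2.020 × 0.2543 = 0.5137 mW.

P ≈ 0.514 mW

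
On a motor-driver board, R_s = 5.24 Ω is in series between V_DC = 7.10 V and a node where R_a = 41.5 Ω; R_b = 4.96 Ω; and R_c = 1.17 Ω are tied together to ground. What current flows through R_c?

I ≈ 0.911 A

Parallel bank: R_p = 1/(1/41.5 + 1/4.96 + 1/1.17) = 0.9256 Ω.
V_A = 7.10 × 0.9256/6.166 = 1.066 V.
Branch current I = V_A/R_c = 1.066/1.17 = 0.9110 A.
(Check via current divider: I_total = 1.152 A; share G_k/ΣG = 0.7911 → same result.)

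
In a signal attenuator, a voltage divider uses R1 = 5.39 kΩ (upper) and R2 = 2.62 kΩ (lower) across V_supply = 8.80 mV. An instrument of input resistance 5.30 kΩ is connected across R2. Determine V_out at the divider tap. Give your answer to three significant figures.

V_out ≈ 2.16 mV

First combine the lower leg with the load: R2 ‖ R_L = 1.753 kΩ.
Voltage divider with the loaded lower leg: V_out = 8.80 × 1.753/(5.39 + 1.753) = 8.80 × 0.2454 = 2.160 mV.
(Unloaded it would be 2.88 mV; the load pulls it down.)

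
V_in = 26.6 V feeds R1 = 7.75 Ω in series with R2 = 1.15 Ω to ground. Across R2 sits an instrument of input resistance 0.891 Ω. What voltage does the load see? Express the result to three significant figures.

V_out ≈ 1.62 V

R2 ‖ R_L = (1.15 × 0.891)/(1.15 + 0.891) = 0.5020 Ω.
Then V_out = V_in · R2'/(R1 + R2') = 26.6 × 0.5020/8.252 = 1.618 V.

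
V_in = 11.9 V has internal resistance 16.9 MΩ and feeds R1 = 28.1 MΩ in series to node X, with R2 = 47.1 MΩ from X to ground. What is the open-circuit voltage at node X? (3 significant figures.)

R1' = 16.9 + 28.1 = 45.00 MΩ (source resistance + R1).
With X open, the divider is unloaded: V_th = 11.9 × 47.1/92.10 = 6.086 V.

V_th ≈ 6.09 V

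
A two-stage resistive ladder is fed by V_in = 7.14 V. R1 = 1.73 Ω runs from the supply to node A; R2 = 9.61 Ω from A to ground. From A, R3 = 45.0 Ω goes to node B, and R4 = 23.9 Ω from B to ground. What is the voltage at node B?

V_B ≈ 2.06 V

Looking into the second stage from A: R3 + R4 = 68.90 Ω appears in parallel with R2.
Effective lower resistance at A: R2 ‖ 68.90 = 8.434 Ω.
So V_A = 7.14 × 0.8298 = 5.925 V.
V_B = V_A × 0.3469 = 2.055 V.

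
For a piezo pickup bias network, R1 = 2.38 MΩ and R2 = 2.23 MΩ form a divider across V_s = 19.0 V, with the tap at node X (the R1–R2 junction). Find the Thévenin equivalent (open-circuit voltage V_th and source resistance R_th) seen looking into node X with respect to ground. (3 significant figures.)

With X open, the divider is unloaded: V_th = 19.0 × 2.23/4.610 = 9.191 V.
With V_s suppressed (replaced by a short), R_th = R1 ‖ R2 = (2.380 × 2.23)/(2.380 + 2.23) = 1.151 MΩ.

V_th ≈ 9.19 V, R_th ≈ 1.15 MΩ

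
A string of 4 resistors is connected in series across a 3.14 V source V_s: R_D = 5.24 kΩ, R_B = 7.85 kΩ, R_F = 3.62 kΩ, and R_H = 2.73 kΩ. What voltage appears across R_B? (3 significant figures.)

ΣR = 5.24 + 7.85 + 3.62 + 2.73 = 19.44 kΩ.
Voltage divider: V = V_s · (7.850 / 19.44) = 3.14 × 0.4038 = 1.268 V.

V ≈ 1.27 V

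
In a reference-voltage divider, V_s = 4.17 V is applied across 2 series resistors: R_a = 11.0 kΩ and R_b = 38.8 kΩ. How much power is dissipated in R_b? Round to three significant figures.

Series current I = V_s/ΣR = 4.17/49.80 = 0.08373 mA.
P = I²R = 0.007012 × 38.8 = 0.2720 mW.

P ≈ 0.272 mW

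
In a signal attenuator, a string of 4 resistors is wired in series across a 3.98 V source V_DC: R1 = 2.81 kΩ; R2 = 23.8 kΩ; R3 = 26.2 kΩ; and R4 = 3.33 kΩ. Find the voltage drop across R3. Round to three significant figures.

Total series resistance ΣR = 2.81 + 23.8 + 26.2 + 3.33 = 56.14 kΩ.
By the voltage-divider rule, V = 3.98 × 26.20/56.14 = 1.857 V.

V ≈ 1.86 V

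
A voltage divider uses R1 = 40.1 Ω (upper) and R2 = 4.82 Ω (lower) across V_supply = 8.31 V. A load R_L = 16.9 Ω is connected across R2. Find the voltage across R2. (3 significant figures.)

First combine the lower leg with the load: R2 ‖ R_L = 3.750 Ω.
Now apply the divider: V_out = 8.31 × 0.08553 = 0.7107 V.

V_out ≈ 0.711 V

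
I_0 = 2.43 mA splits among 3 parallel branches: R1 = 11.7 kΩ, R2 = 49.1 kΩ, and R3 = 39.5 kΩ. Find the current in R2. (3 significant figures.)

I ≈ 0.377 mA

Conductances: ΣG = 1/11.7 + 1/49.1 + 1/39.5 = 0.1312 (1/kΩ).
R2 takes the fraction G_k/ΣG = 0.02037/0.1312 = 0.1553, so I = 2.43 × 0.1553 = 0.3774 mA.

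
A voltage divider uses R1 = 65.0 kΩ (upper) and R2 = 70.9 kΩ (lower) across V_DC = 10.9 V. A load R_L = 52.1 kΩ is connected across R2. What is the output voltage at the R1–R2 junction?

V_out ≈ 3.44 V

R2 ‖ R_L = (70.9 × 52.1)/(70.9 + 52.1) = 30.03 kΩ.
Voltage divider with the loaded lower leg: V_out = 10.9 × 30.03/(65.0 + 30.03) = 10.9 × 0.3160 = 3.445 V.
(Unloaded it would be 5.69 V; the load pulls it down.)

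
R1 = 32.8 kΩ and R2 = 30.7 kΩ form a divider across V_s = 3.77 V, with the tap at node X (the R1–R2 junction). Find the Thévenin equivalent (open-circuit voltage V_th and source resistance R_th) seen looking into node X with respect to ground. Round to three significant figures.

With X open, the divider is unloaded: V_th = 3.77 × 30.7/63.50 = 1.823 V.
Looking into X with the source shorted: R_th = R1·R2/(R1+R2) = 32.80 × 30.7/63.50 = 15.86 kΩ.

V_th ≈ 1.82 V, R_th ≈ 15.9 kΩ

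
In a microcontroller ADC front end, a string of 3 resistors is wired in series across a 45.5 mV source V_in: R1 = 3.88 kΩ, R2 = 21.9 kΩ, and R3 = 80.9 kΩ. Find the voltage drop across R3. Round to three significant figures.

V ≈ 34.5 mV

Total series resistance ΣR = 3.88 + 21.9 + 80.9 = 106.7 kΩ.
V = V_in · R/ΣR = 45.5 × 0.7583 = 34.50 mV.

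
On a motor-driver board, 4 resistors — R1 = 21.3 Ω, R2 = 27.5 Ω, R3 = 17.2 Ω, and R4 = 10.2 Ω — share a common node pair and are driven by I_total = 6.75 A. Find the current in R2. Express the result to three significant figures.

Total conductance ΣG = 1/21.3 + 1/27.5 + 1/17.2 + 1/10.2 = 0.2395 (units of 1/Ω).
R2 takes the fraction G_k/ΣG = 0.03636/0.2395 = 0.1518, so I = 6.75 × 0.1518 = 1.025 A.

I ≈ 1.02 A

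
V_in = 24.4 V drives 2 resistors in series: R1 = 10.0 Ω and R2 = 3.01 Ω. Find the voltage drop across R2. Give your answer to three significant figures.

V ≈ 5.65 V

ΣR = 10.0 + 3.01 = 13.01 Ω.
V = V_in · R/ΣR = 24.4 × 0.2314 = 5.645 V.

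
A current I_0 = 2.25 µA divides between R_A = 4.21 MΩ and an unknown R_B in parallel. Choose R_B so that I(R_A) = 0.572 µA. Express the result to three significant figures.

R_B ≈ 1.44 MΩ

The fraction through R_A equals R_B/(R_A+R_B).
0.572/2.25 = R_B/(R_A + R_B) → R_B = R_A · (0.2542)/(1 − 0.2542) = 4.21 × 0.3409 = 1.435 MΩ.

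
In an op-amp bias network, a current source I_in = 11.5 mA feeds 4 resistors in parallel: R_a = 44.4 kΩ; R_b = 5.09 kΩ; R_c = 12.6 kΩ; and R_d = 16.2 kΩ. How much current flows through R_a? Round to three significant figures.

I ≈ 0.719 mA

ΣG = 1/44.4 + 1/5.09 + 1/12.6 + 1/16.2 = 0.3601.
Current divider: I(R_a) = I_in · G_k/ΣG = 11.5 × (0.02252/0.3601) = 11.5 × 0.06255 = 0.7193 mA.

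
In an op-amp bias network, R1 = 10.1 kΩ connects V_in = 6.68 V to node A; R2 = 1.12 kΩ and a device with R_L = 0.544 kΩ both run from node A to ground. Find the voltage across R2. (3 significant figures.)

V_out ≈ 0.234 V

R2 ‖ R_L = (1.12 × 0.544)/(1.12 + 0.544) = 0.3662 kΩ.
Then V_out = V_in · R2'/(R1 + R2') = 6.68 × 0.3662/10.47 = 0.2337 V.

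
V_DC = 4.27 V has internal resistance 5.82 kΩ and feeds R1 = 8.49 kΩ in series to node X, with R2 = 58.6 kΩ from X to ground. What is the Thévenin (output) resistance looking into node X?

R_th ≈ 11.5 kΩ

R1' = 5.82 + 8.49 = 14.31 kΩ (source resistance + R1).
With V_DC suppressed (replaced by a short), R_th = R1' ‖ R2 = (14.31 × 58.6)/(14.31 + 58.6) = 11.50 kΩ.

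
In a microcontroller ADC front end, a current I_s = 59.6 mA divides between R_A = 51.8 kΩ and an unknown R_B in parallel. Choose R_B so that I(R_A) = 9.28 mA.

Two-branch current divider: I_A = I_s · R_B/(R_A + R_B).
9.28/59.6 = R_B/(R_A + R_B) → R_B = R_A · (0.1557)/(1 − 0.1557) = 51.8 × 0.1844 = 9.553 kΩ.

R_B ≈ 9.55 kΩ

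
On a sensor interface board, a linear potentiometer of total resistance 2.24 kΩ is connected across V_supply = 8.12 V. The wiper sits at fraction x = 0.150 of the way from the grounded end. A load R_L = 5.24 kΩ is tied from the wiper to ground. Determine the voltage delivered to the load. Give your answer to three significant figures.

The pot divides into 1.904 kΩ above the wiper and 0.3360 kΩ below.
(x·R_p) ‖ R_L = 0.3158 kΩ.
Then V_out = V_supply · 0.3158/(1.904 + 0.3158) = 1.155 V.

V_out ≈ 1.16 V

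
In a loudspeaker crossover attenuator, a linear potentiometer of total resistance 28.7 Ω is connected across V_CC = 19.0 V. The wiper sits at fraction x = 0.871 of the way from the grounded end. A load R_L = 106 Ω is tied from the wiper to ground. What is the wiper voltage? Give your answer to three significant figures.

Lower segment x·R_p = 25.00 Ω; upper segment (1−x)·R_p = 3.702 Ω.
(x·R_p) ‖ R_L = 20.23 Ω.
Loaded-divider output: V_out = 19.0 × 0.8453 = 16.06 V.

V_out ≈ 16.1 V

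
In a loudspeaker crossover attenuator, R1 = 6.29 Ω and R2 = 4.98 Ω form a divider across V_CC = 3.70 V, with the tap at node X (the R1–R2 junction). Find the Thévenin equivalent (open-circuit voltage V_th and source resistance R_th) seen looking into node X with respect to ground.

V_th ≈ 1.63 V, R_th ≈ 2.78 Ω

With X open, the divider is unloaded: V_th = 3.70 × 4.98/11.27 = 1.635 V.
With V_CC suppressed (replaced by a short), R_th = R1 ‖ R2 = (6.290 × 4.98)/(6.290 + 4.98) = 2.779 Ω.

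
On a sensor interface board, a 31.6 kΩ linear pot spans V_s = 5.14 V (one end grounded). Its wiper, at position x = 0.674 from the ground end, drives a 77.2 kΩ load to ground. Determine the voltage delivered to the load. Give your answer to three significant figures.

V_out ≈ 3.18 V

The pot divides into 10.30 kΩ above the wiper and 21.30 kΩ below.
(x·R_p) ‖ R_L = 16.69 kΩ.
Then V_out = V_s · 16.69/(10.30 + 16.69) = 3.178 V.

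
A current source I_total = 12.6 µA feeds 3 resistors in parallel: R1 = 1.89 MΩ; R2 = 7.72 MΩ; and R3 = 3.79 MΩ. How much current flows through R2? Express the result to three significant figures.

I ≈ 1.77 µA

ΣG = 1/1.89 + 1/7.72 + 1/3.79 = 0.9225.
Current divider: I(R2) = I_total · G_k/ΣG = 12.6 × (0.1295/0.9225) = 12.6 × 0.1404 = 1.769 µA.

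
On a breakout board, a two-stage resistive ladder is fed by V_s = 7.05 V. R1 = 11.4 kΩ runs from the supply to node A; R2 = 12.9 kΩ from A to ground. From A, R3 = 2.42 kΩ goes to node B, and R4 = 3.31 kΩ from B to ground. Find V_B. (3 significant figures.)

V_B ≈ 1.05 V

Node A sees R2 in parallel with the series input of stage 2, R3 + R4 = 5.730 kΩ.
R2 ‖ (R3+R4) = 3.968 kΩ.
So V_A = 7.05 × 0.2582 = 1.820 V.
V_B = V_A × 0.5777 = 1.051 V.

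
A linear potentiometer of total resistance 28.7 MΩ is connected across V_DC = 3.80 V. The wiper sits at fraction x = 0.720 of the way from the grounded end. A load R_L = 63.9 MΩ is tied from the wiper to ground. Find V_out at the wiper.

Split the track: R_lower = x·R_p = 20.66 MΩ, R_upper = (1−x)·R_p = 8.036 MΩ.
R_L loads the lower segment: effective lower R = 15.61 MΩ.
Loaded-divider output: V_out = 3.80 × 0.6602 = 2.509 V.
(Unloaded: V_out = x·V_DC = 2.74 V.)

V_out ≈ 2.51 V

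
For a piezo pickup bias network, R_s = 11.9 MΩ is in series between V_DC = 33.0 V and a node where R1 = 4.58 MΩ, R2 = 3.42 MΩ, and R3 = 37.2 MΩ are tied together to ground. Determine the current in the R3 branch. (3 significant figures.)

Parallel bank: R_p = 1/(1/4.58 + 1/3.42 + 1/37.2) = 1.860 MΩ.
Node voltage V_A = V_DC · R_p/(R_s + R_p) = 33.0 × 0.1352 = 4.461 V.
I(R3) = V_A / R3 = 4.461/37.2 = 0.1199 µA.

I ≈ 0.120 µA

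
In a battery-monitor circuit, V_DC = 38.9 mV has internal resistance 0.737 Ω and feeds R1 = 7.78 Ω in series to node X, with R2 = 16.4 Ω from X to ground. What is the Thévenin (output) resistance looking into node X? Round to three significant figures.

R_th ≈ 5.61 Ω

R1' = 0.737 + 7.78 = 8.517 Ω (source resistance + R1).
Zeroing V_DC shorts the top of R1' to ground, so R_th = R1' ‖ R2 = 5.606 Ω.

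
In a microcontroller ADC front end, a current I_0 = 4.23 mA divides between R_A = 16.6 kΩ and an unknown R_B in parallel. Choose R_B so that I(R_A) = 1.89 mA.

R_B ≈ 13.4 kΩ

Two-branch current divider: I_A = I_0 · R_B/(R_A + R_B).
With f = 0.4468, R_B = R_A · f/(1−f) = 16.6 × 0.8077 = 13.41 kΩ.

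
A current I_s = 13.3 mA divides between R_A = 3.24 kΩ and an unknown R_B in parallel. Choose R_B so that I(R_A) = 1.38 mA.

Two-branch current divider: I_A = I_s · R_B/(R_A + R_B).
With f = 0.1038, R_B = R_A · f/(1−f) = 3.24 × 0.1158 = 0.3751 kΩ.

R_B ≈ 0.375 kΩ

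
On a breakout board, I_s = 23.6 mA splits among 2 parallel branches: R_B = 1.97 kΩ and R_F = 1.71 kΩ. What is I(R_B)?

Two-branch current divider: I_k = I_s · R_other/(R_1 + R_2).
So I = 23.6 × 1.71/3.680 = 10.97 mA.

I ≈ 11.0 mA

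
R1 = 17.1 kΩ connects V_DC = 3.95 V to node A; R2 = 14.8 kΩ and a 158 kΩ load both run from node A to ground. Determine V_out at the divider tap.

V_out ≈ 1.74 V

R2 ‖ R_L = (14.8 × 158)/(14.8 + 158) = 13.53 kΩ.
Then V_out = V_DC · R2'/(R1 + R2') = 3.95 × 13.53/30.63 = 1.745 V.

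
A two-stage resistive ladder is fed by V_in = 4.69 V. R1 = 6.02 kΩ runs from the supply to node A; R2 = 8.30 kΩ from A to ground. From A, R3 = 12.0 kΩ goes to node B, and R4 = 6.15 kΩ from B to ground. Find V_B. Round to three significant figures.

Node A sees R2 in parallel with the series input of stage 2, R3 + R4 = 18.15 kΩ.
R2 ‖ (R3+R4) = 5.695 kΩ.
So V_A = 4.69 × 0.4861 = 2.280 V.
Stage 2 is unloaded, so V_B = V_A · R4/(R3+R4) = 2.280 × 6.15/18.15 = 0.7726 V.

V_B ≈ 0.773 V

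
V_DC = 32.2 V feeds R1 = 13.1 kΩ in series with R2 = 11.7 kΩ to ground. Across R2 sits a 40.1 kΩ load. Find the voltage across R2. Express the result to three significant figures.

R2 ‖ R_L = (11.7 × 40.1)/(11.7 + 40.1) = 9.057 kΩ.
Then V_out = V_DC · R2'/(R1 + R2') = 32.2 × 9.057/22.16 = 13.16 V.

V_out ≈ 13.2 V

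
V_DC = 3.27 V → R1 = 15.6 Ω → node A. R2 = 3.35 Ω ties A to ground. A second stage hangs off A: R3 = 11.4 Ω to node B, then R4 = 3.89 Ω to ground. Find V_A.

V_A ≈ 0.490 V

The second stage (R3 + R4 = 15.29 Ω) loads node A in parallel with R2.
Effective lower resistance at A: R2 ‖ 15.29 = 2.748 Ω.
First divider: V_A = V_DC · 2.748/(15.6 + 2.748) = 0.4897 V.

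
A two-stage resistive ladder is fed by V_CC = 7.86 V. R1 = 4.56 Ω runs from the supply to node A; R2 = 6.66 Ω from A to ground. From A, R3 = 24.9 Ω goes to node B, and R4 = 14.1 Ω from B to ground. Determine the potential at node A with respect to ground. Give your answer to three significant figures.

The second stage (R3 + R4 = 39.00 Ω) loads node A in parallel with R2.
R2 ‖ (R3+R4) = 5.689 Ω.
So V_A = 7.86 × 0.5551 = 4.363 V.

V_A ≈ 4.36 V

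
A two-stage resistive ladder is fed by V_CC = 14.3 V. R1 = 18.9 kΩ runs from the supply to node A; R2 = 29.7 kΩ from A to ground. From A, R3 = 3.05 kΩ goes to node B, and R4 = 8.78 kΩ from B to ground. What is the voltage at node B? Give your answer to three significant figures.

Node A sees R2 in parallel with the series input of stage 2, R3 + R4 = 11.83 kΩ.
Effective lower resistance at A: R2 ‖ 11.83 = 8.460 kΩ.
V_A = 14.3 × 8.460/(18.9 + 8.460) = 4.422 V.
Stage 2 is unloaded, so V_B = V_A · R4/(R3+R4) = 4.422 × 8.78/11.83 = 3.282 V.

V_B ≈ 3.28 V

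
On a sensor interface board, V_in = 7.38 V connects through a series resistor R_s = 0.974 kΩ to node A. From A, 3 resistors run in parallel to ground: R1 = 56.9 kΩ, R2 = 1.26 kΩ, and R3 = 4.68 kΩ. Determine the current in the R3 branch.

I ≈ 0.789 mA

Parallel bank: R_p = 1/(1/56.9 + 1/1.26 + 1/4.68) = 0.9757 kΩ.
V_A = 7.38 × 0.9757/1.950 = 3.693 V.
Branch current I = V_A/R3 = 3.693/4.68 = 0.7892 mA.
(Equivalently: I_total = 3.785 mA, then current-divider fraction G_k/ΣG = 0.2085.)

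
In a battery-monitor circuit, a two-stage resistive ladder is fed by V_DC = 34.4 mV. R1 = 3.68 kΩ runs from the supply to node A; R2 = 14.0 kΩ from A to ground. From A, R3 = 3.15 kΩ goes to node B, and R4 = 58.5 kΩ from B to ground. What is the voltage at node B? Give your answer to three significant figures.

Looking into the second stage from A: R3 + R4 = 61.65 kΩ appears in parallel with R2.
R2 ‖ (R3+R4) = 11.41 kΩ.
First divider: V_A = V_DC · 11.41/(3.68 + 11.41) = 26.01 mV.
Then the unloaded second divider: V_B = V_A × R4/(R3+R4) = 26.01 × 0.9489 = 24.68 mV.

V_B ≈ 24.7 mV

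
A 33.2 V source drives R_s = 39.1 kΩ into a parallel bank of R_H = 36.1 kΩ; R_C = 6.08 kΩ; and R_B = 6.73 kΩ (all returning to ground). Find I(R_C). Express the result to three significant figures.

I ≈ 0.381 mA

Parallel bank: R_p = 1/(1/36.1 + 1/6.08 + 1/6.73) = 2.935 kΩ.
V_A by voltage divider: V_A = 33.2 × 2.935/(39.1 + 2.935) = 2.318 V.
Branch current I = V_A/R_C = 2.318/6.08 = 0.3812 mA.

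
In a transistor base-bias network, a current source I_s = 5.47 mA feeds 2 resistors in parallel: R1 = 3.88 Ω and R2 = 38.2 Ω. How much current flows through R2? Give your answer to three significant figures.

Two-branch current divider: I_k = I_s · R_other/(R_1 + R_2).
So I = 5.47 × 3.88/42.08 = 0.5044 mA.

I ≈ 0.504 mA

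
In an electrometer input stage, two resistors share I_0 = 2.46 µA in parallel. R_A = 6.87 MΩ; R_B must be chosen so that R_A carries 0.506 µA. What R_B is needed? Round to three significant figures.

In a two-way split, I_A/I_0 = R_B/(R_A + R_B).
With f = 0.2057, R_B = R_A · f/(1−f) = 6.87 × 0.2590 = 1.779 MΩ.

R_B ≈ 1.78 MΩ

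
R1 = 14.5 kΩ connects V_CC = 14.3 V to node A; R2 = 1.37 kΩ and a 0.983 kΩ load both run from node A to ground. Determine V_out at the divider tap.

V_out ≈ 0.543 V

First combine the lower leg with the load: R2 ‖ R_L = 0.5723 kΩ.
Now apply the divider: V_out = 14.3 × 0.03797 = 0.5430 V.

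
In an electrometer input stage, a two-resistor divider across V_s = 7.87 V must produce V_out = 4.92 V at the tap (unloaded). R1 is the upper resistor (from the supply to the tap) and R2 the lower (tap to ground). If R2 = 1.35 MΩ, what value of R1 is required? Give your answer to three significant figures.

V_out/V_s = R2/(R1+R2) = 0.6252.
So R1 = R2 · (V_s/V_out − 1) = 1.35 × (7.87/4.92 − 1) = 1.35 × 0.5996 = 0.8095 MΩ.

R1 ≈ 0.809 MΩ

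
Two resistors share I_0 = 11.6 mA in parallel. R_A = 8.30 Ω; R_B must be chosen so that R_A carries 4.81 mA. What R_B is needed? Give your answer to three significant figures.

In a two-way split, I_A/I_0 = R_B/(R_A + R_B).
4.81/11.6 = R_B/(R_A + R_B) → R_B = R_A · (0.4147)/(1 − 0.4147) = 8.30 × 0.7084 = 5.880 Ω.

R_B ≈ 5.88 Ω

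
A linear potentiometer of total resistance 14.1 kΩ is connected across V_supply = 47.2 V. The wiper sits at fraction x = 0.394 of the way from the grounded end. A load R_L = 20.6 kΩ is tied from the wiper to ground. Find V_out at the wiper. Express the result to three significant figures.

The pot divides into 8.545 kΩ above the wiper and 5.555 kΩ below.
(x·R_p) ‖ R_L = 4.375 kΩ.
V_out = 47.2 × 4.375/(8.545 + 4.375) = 15.98 V.
(Unloaded: V_out = x·V_supply = 18.6 V.)

V_out ≈ 16.0 V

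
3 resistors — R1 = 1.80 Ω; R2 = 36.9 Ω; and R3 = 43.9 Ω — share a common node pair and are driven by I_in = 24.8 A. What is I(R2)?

I ≈ 1.11 A

ΣG = 1/1.80 + 1/36.9 + 1/43.9 = 0.6054.
Current divider: I(R2) = I_in · G_k/ΣG = 24.8 × (0.02710/0.6054) = 24.8 × 0.04476 = 1.110 A.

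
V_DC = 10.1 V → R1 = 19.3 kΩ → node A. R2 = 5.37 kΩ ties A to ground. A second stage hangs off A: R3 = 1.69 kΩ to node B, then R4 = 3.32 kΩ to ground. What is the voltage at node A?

Looking into the second stage from A: R3 + R4 = 5.010 kΩ appears in parallel with R2.
R2 ‖ (R3+R4) = 2.592 kΩ.
First divider: V_A = V_DC · 2.592/(19.3 + 2.592) = 1.196 V.

V_A ≈ 1.20 V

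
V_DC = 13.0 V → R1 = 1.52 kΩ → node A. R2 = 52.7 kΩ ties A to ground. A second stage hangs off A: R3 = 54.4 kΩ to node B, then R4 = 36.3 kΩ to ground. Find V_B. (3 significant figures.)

V_B ≈ 4.98 V

Node A sees R2 in parallel with the series input of stage 2, R3 + R4 = 90.70 kΩ.
R2 ‖ (R3+R4) = 33.33 kΩ.
First divider: V_A = V_DC · 33.33/(1.52 + 33.33) = 12.43 V.
Then the unloaded second divider: V_B = V_A × R4/(R3+R4) = 12.43 × 0.4002 = 4.976 V.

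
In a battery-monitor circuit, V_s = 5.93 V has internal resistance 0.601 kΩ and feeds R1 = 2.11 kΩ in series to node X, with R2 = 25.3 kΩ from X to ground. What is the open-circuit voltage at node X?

R1' = 0.601 + 2.11 = 2.711 kΩ (source resistance + R1).
V_th is the unloaded tap voltage: V_s · R2/(R1'+R2) = 5.93 × 0.9032 = 5.356 V.

V_th ≈ 5.36 V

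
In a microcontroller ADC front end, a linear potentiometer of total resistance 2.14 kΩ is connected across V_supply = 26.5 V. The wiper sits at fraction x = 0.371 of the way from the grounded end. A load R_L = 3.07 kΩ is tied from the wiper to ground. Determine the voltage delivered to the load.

Lower segment x·R_p = 0.7939 kΩ; upper segment (1−x)·R_p = 1.346 kΩ.
R_L loads the lower segment: effective lower R = 0.6308 kΩ.
Then V_out = V_supply · 0.6308/(1.346 + 0.6308) = 8.456 V.
(Unloaded: V_out = x·V_supply = 9.83 V.)

V_out ≈ 8.46 V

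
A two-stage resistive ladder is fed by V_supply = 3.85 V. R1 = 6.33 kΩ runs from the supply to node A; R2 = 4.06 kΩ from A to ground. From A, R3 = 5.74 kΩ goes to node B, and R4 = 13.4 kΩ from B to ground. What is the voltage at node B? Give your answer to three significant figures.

V_B ≈ 0.933 V

The second stage (R3 + R4 = 19.14 kΩ) loads node A in parallel with R2.
Effective lower resistance at A: R2 ‖ 19.14 = 3.349 kΩ.
First divider: V_A = V_supply · 3.349/(6.33 + 3.349) = 1.332 V.
Stage 2 is unloaded, so V_B = V_A · R4/(R3+R4) = 1.332 × 13.4/19.14 = 0.9327 V.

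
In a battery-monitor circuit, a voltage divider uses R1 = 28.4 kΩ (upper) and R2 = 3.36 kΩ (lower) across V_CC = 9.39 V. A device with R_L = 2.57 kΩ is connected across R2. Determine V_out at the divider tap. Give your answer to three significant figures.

V_out ≈ 0.458 V

First combine the lower leg with the load: R2 ‖ R_L = 1.456 kΩ.
Voltage divider with the loaded lower leg: V_out = 9.39 × 1.456/(28.4 + 1.456) = 9.39 × 0.04877 = 0.4580 V.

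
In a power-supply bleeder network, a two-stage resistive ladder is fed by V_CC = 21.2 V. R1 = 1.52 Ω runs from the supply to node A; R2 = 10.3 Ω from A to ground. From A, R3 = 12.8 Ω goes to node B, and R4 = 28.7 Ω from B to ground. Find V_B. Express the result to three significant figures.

V_B ≈ 12.4 V

Looking into the second stage from A: R3 + R4 = 41.50 Ω appears in parallel with R2.
Effective lower resistance at A: R2 ‖ 41.50 = 8.252 Ω.
So V_A = 21.2 × 0.8445 = 17.90 V.
V_B = V_A × 0.6916 = 12.38 V.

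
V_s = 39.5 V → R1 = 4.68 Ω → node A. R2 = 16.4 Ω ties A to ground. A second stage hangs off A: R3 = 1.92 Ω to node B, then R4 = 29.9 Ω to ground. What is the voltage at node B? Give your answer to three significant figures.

V_B ≈ 25.9 V

Looking into the second stage from A: R3 + R4 = 31.82 Ω appears in parallel with R2.
Effective lower resistance at A: R2 ‖ 31.82 = 10.82 Ω.
First divider: V_A = V_s · 10.82/(4.68 + 10.82) = 27.58 V.
Then the unloaded second divider: V_B = V_A × R4/(R3+R4) = 27.58 × 0.9397 = 25.91 V.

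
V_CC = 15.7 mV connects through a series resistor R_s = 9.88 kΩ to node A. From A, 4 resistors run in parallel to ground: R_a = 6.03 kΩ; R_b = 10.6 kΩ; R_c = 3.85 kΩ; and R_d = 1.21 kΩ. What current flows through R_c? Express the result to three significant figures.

I ≈ 0.285 µA

Parallel bank: R_p = 1/(1/6.03 + 1/10.6 + 1/3.85 + 1/1.21) = 0.7427 kΩ.
V_A = 15.7 × 0.7427/10.62 = 1.098 mV.
Branch current I = V_A/R_c = 1.098/3.85 = 0.2851 µA.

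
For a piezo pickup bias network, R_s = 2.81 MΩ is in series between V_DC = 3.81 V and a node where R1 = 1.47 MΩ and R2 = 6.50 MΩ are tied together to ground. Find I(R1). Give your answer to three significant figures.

I ≈ 0.775 µA

Parallel bank: R_p = 1/(1/1.47 + 1/6.50) = 1.199 MΩ.
Node voltage V_A = V_DC · R_p/(R_s + R_p) = 3.81 × 0.2991 = 1.139 V.
I(R1) = V_A / R1 = 1.139/1.47 = 0.7751 µA.
(Check via current divider: I_total = 0.9504 µA; share G_k/ΣG = 0.8156 → same result.)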